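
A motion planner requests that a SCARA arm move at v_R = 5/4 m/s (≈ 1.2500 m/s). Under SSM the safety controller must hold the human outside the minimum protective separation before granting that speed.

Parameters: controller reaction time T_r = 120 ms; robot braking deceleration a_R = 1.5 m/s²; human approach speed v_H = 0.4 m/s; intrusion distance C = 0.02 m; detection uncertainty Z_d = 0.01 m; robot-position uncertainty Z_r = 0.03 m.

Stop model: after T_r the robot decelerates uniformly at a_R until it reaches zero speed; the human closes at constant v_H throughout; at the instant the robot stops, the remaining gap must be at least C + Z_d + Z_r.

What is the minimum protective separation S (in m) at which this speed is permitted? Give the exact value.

stop time T_s = (5/4)/(3/2) = 0.8333 s
reaction-phase robot travel = 1.2500·0.1200 = 0.1500 m
robot covers 1.2500·0.8333 − ½·1.5000·0.8333² = 0.5208 m while stopping
human closes 0.4000·0.9533 = 0.3813 m
margins: 0.0200+0.0100+0.0300 = 0.0600 m
S_min ≈ 0.1500+0.5208+0.3813+0.0600  ⇒  S_min = 6673/6000 m

S_min = 6673/6000 m = 1.1122 m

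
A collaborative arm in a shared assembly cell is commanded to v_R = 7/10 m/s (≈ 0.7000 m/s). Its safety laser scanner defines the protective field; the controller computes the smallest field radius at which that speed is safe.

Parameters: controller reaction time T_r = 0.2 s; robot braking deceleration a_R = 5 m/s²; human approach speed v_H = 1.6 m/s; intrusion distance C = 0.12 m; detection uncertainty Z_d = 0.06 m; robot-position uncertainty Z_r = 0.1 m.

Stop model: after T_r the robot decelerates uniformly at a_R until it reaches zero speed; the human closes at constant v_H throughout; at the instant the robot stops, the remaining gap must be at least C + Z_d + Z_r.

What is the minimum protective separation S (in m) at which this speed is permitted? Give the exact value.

stop time T_s = (7/10)/5 = 0.1400 s
reaction-phase robot travel = 0.7000·0.2000 = 0.1400 m
robot covers 0.7000·0.1400 − ½·5.0000·0.1400² = 0.0490 m while stopping
human closes 1.6000·0.3400 = 0.5440 m
margins: 0.1200+0.0600+0.1000 = 0.2800 m
S_min ≈ 0.1400+0.0490+0.5440+0.2800  ⇒  S_min = 1013/1000 m

S_min = 1013/1000 m = 1.0130 m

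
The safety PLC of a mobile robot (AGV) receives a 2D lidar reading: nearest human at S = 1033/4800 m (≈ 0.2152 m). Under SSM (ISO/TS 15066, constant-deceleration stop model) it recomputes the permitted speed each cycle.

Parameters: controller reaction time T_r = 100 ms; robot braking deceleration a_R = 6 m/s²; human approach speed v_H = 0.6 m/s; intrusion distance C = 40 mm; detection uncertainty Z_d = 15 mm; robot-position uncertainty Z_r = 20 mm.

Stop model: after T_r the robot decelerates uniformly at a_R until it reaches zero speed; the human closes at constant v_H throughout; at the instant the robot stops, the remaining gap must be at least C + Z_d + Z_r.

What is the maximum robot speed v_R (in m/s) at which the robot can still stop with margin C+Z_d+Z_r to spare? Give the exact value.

quadratic (1/12)·v² + (1/5)·v + (-77/960) = 0
  disc = (1/5)² − 4·(1/12)·(-77/960) = 961/14400 ; √disc = 31/120
  v_R = (−(1/5) + 31/120) / (2·(1/12)) = 7/20 m/s
check:
T_s = v_R/a_R = (7/20)/6 = 0.0583 s
robot covers v_R·T_r = 0.3500·0.1000 = 0.0350 m before braking
robot under decel: 0.3500²/(2·6.0000) = 0.0102 m
human over T_r+T_s: 0.6000·(0.1000+0.0583) = 0.0950 m
margins: 0.0400+0.0150+0.0200 = 0.0750 m
sum ≈ 0.0350+0.0102+0.0950+0.0750 ≈ 0.2152 m = S ✓

v_R_max = 7/20 m/s = 0.3500 m/s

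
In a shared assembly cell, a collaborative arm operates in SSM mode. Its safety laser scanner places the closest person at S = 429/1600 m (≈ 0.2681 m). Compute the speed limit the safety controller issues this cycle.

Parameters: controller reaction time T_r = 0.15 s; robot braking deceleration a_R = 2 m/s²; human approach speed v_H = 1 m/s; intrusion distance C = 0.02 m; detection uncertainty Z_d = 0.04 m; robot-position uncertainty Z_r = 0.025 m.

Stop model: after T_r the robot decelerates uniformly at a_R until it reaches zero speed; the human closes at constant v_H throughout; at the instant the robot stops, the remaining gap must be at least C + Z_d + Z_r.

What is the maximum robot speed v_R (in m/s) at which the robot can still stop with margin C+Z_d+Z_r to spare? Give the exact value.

quadratic (1/4)·v² + (13/20)·v + (-53/1600) = 0
  disc = (13/20)² − 4·(1/4)·(-53/1600) = 729/1600 ; √disc = 27/40
  v_R = (−(13/20) + 27/40) / (2·(1/4)) = 1/20 m/s
check:
T_s = v_R/a_R = (1/20)/2 = 0.0250 s
reaction-phase robot travel = 0.0500·0.1500 = 0.0075 m
robot covers 0.0500·0.0250 − ½·2.0000·0.0250² = 0.0006 m while stopping
person approaches 1.0000·(0.1500+0.0250) = 0.1750 m
margins: 0.0200+0.0400+0.0250 = 0.0850 m
sum ≈ 0.0075+0.0006+0.1750+0.0850 ≈ 0.2681 m = S ✓

v_R_max = 1/20 m/s = 0.0500 m/s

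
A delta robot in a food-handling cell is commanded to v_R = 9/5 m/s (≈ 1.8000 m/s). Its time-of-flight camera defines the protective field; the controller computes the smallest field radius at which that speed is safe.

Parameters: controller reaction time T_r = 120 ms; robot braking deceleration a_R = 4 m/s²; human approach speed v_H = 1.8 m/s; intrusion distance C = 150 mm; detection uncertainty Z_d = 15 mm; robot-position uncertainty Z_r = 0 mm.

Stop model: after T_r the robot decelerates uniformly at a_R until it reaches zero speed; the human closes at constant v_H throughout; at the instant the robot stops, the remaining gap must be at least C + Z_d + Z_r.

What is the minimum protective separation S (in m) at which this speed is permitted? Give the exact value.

S_min = 453/250 m = 1.8120 m

stop time T_s = (9/5)/4 = 0.4500 s
reaction-phase robot travel = 1.8000·0.1200 = 0.2160 m
robot covers 1.8000·0.4500 − ½·4.0000·0.4500² = 0.4050 m while stopping
person approaches 1.8000·(0.1200+0.4500) = 1.0260 m
C+Z_d+Z_r = 0.1500+0.0150+0.0000 = 0.1650 m
S_min ≈ 0.2160+0.4050+1.0260+0.1650  ⇒  S_min = 453/250 m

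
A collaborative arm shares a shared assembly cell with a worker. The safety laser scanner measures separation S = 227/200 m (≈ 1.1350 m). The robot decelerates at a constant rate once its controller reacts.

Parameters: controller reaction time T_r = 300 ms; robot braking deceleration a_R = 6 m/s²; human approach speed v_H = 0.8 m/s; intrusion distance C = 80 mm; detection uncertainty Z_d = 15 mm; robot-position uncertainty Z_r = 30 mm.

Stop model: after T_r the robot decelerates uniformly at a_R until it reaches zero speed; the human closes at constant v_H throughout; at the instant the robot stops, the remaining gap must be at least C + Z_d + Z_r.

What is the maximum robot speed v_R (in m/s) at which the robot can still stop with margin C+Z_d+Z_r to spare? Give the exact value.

collect terms ⇒ (1/12)·v_R² + (13/30)·v_R + (-77/100) = 0
  disc = (13/30)² − 4·(1/12)·(-77/100) = 4/9 ; √disc = 2/3
  v_R = (−(13/30) + 2/3) / (2·(1/12)) = 7/5 m/s
check:
T_s = v_R/a_R = (7/5)/6 = 0.2333 s
robot in T_r: 1.4000·0.3000 = 0.4200 m
robot under decel: 1.4000²/(2·6.0000) = 0.1633 m
human over T_r+T_s: 0.8000·(0.3000+0.2333) = 0.4267 m
residual clearance needed = 0.0800+0.0150+0.0300 = 0.1250 m
sum ≈ 0.4200+0.1633+0.4267+0.1250 ≈ 1.1350 m = S ✓

v_R_max = 7/5 m/s = 1.4000 m/s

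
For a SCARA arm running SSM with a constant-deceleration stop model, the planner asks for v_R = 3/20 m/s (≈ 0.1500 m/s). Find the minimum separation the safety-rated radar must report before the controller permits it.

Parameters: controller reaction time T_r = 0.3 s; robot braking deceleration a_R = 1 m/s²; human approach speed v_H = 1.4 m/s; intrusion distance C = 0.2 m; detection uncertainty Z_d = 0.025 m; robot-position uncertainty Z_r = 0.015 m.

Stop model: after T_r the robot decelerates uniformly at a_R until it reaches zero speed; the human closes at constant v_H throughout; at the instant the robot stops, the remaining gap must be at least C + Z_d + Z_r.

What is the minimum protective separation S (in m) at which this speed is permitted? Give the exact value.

stop time T_s = (3/20)/1 = 0.1500 s
robot covers v_R·T_r = 0.1500·0.3000 = 0.0450 m before braking
robot under decel: 0.1500²/(2·1.0000) = 0.0112 m
person approaches 1.4000·(0.3000+0.1500) = 0.6300 m
margins: 0.2000+0.0250+0.0150 = 0.2400 m
S_min ≈ 0.0450+0.0112+0.6300+0.2400  ⇒  S_min = 741/800 m

S_min = 741/800 m = 0.9263 m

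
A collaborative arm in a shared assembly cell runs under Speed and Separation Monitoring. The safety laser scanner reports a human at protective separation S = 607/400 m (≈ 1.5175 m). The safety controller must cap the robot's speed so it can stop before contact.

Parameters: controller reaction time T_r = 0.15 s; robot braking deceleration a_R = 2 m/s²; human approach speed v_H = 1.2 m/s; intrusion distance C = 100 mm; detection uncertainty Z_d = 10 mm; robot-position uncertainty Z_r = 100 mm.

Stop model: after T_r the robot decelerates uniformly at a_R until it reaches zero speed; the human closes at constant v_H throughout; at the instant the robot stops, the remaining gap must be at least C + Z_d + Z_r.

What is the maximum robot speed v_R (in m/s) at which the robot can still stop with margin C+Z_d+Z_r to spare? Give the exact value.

v_R_max = 11/10 m/s = 1.1000 m/s

at the boundary: (1/4)·v² + (3/4)·v + (-451/400) = 0
  disc = (3/4)² − 4·(1/4)·(-451/400) = 169/100 ; √disc = 13/10
  v_R = (−(3/4) + 13/10) / (2·(1/4)) = 11/10 m/s
check:
braking lasts T_s = (11/10)/2 = 0.5500 s
reaction-phase robot travel = 1.1000·0.1500 = 0.1650 m
robot covers 1.1000·0.5500 − ½·2.0000·0.5500² = 0.3025 m while stopping
person approaches 1.2000·(0.1500+0.5500) = 0.8400 m
C+Z_d+Z_r = 0.1000+0.0100+0.1000 = 0.2100 m
sum ≈ 0.1650+0.3025+0.8400+0.2100 ≈ 1.5175 m = S ✓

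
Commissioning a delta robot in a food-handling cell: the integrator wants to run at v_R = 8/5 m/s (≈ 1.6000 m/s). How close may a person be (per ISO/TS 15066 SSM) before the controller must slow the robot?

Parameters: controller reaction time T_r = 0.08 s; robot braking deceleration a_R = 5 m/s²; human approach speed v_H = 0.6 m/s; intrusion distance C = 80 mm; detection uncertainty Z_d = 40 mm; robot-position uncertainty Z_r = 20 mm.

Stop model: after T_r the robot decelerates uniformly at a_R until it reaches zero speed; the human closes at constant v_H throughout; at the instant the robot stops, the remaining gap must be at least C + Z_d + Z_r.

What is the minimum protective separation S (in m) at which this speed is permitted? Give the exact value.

stop time T_s = (8/5)/5 = 0.3200 s
reaction-phase robot travel = 1.6000·0.0800 = 0.1280 m
robot covers 1.6000·0.3200 − ½·5.0000·0.3200² = 0.2560 m while stopping
human over T_r+T_s: 0.6000·(0.0800+0.3200) = 0.2400 m
C+Z_d+Z_r = 0.0800+0.0400+0.0200 = 0.1400 m
S_min ≈ 0.1280+0.2560+0.2400+0.1400  ⇒  S_min = 191/250 m

S_min = 191/250 m = 0.7640 m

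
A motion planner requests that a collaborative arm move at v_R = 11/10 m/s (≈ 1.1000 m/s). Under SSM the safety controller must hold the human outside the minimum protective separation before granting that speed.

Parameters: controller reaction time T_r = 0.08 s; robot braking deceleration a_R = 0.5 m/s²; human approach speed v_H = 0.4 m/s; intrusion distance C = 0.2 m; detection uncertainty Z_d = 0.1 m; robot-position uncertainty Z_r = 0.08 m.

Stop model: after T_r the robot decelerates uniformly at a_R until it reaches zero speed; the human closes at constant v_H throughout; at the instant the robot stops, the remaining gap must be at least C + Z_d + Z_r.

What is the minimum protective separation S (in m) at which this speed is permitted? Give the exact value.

S_min = 259/100 m = 2.5900 m

T_s = v_R/a_R = (11/10)/(1/2) = 2.2000 s
robot in T_r: 1.1000·0.0800 = 0.0880 m
robot covers 1.1000·2.2000 − ½·0.5000·2.2000² = 1.2100 m while stopping
human closes 0.4000·2.2800 = 0.9120 m
residual clearance needed = 0.2000+0.1000+0.0800 = 0.3800 m
S_min ≈ 0.0880+1.2100+0.9120+0.3800  ⇒  S_min = 259/100 m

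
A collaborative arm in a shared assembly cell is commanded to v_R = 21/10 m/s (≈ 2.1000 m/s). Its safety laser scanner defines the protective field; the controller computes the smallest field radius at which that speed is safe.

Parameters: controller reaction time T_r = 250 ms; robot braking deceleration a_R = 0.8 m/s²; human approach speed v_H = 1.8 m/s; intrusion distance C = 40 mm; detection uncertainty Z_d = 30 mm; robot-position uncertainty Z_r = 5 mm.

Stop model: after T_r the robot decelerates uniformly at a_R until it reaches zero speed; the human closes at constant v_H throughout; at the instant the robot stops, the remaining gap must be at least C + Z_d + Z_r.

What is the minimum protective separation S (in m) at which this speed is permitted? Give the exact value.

S_min = 273/32 m = 8.5312 m

T_s = v_R/a_R = (21/10)/(4/5) = 2.6250 s
reaction-phase robot travel = 2.1000·0.2500 = 0.5250 m
robot under decel: 2.1000²/(2·0.8000) = 2.7563 m
human over T_r+T_s: 1.8000·(0.2500+2.6250) = 5.1750 m
residual clearance needed = 0.0400+0.0300+0.0050 = 0.0750 m
S_min ≈ 0.5250+2.7563+5.1750+0.0750  ⇒  S_min = 273/32 m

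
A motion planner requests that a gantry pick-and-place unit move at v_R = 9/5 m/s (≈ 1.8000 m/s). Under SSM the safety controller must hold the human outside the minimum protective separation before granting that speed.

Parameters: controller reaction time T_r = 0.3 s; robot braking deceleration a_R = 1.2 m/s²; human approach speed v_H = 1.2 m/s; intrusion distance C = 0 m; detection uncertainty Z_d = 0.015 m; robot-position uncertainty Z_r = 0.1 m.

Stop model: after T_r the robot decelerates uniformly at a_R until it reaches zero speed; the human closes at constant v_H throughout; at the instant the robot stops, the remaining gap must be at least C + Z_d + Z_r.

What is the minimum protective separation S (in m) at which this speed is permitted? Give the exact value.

S_min = 833/200 m = 4.1650 m

stop time T_s = (9/5)/(6/5) = 1.5000 s
robot covers v_R·T_r = 1.8000·0.3000 = 0.5400 m before braking
robot covers 1.8000·1.5000 − ½·1.2000·1.5000² = 1.3500 m while stopping
human over T_r+T_s: 1.2000·(0.3000+1.5000) = 2.1600 m
residual clearance needed = 0.0000+0.0150+0.1000 = 0.1150 m
S_min ≈ 0.5400+1.3500+2.1600+0.1150  ⇒  S_min = 833/200 m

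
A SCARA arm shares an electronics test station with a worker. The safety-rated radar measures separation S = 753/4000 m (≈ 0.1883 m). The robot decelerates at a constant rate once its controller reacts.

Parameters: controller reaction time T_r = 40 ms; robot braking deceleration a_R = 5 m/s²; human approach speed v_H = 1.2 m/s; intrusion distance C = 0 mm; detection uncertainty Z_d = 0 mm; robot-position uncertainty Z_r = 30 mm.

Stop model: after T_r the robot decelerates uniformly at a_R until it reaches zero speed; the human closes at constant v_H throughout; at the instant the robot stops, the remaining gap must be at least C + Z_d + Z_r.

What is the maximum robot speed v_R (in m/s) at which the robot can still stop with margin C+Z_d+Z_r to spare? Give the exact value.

v_R_max = 7/20 m/s = 0.3500 m/s

collect terms ⇒ (1/10)·v_R² + (7/25)·v_R + (-441/4000) = 0
  disc = (7/25)² − 4·(1/10)·(-441/4000) = 49/400 ; √disc = 7/20
  v_R = (−(7/25) + 7/20) / (2·(1/10)) = 7/20 m/s
check:
stop time T_s = (7/20)/5 = 0.0700 s
reaction-phase robot travel = 0.3500·0.0400 = 0.0140 m
robot under decel: 0.3500²/(2·5.0000) = 0.0123 m
human closes 1.2000·0.1100 = 0.1320 m
C+Z_d+Z_r = 0.0000+0.0000+0.0300 = 0.0300 m
sum ≈ 0.0140+0.0123+0.1320+0.0300 ≈ 0.1883 m = S ✓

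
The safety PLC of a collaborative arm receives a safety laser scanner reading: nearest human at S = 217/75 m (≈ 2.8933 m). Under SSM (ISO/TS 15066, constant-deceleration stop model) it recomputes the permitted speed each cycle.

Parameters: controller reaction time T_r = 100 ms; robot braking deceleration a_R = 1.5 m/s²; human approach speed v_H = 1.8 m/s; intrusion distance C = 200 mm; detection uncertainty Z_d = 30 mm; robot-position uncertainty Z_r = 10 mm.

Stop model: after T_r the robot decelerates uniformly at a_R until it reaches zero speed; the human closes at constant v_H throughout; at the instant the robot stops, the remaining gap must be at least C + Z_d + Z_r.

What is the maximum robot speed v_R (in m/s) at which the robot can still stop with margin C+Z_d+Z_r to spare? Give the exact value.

quadratic (1/3)·v² + (13/10)·v + (-371/150) = 0
  disc = (13/10)² − 4·(1/3)·(-371/150) = 4489/900 ; √disc = 67/30
  v_R = (−(13/10) + 67/30) / (2·(1/3)) = 7/5 m/s
check:
T_s = v_R/a_R = (7/5)/(3/2) = 0.9333 s
robot covers v_R·T_r = 1.4000·0.1000 = 0.1400 m before braking
robot covers 1.4000·0.9333 − ½·1.5000·0.9333² = 0.6533 m while stopping
person approaches 1.8000·(0.1000+0.9333) = 1.8600 m
C+Z_d+Z_r = 0.2000+0.0300+0.0100 = 0.2400 m
sum ≈ 0.1400+0.6533+1.8600+0.2400 ≈ 2.8933 m = S ✓

v_R_max = 7/5 m/s = 1.4000 m/s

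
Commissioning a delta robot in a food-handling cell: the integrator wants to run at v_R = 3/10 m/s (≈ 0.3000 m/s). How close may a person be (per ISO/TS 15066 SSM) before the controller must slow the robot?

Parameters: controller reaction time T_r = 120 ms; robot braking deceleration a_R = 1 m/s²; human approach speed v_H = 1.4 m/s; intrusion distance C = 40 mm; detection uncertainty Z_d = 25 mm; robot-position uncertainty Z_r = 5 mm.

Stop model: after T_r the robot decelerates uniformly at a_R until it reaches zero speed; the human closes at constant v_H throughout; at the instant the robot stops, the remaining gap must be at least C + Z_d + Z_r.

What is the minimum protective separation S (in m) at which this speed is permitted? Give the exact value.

braking lasts T_s = (3/10)/1 = 0.3000 s
robot in T_r: 0.3000·0.1200 = 0.0360 m
braking distance = 0.3000²/(2·1.0000) = 0.0450 m
person approaches 1.4000·(0.1200+0.3000) = 0.5880 m
C+Z_d+Z_r = 0.0400+0.0250+0.0050 = 0.0700 m
S_min ≈ 0.0360+0.0450+0.5880+0.0700  ⇒  S_min = 739/1000 m

S_min = 739/1000 m = 0.7390 m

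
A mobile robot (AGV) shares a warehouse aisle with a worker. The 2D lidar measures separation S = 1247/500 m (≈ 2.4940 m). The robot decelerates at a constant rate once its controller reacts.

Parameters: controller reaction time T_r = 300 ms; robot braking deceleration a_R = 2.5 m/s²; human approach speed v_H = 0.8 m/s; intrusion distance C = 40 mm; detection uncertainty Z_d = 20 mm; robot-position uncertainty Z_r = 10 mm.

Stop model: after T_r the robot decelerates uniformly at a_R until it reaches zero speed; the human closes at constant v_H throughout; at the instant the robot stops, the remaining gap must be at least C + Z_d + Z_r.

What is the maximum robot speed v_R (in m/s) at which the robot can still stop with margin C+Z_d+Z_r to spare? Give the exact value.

v_R_max = 21/10 m/s = 2.1000 m/s

collect terms ⇒ (1/5)·v_R² + (31/50)·v_R + (-273/125) = 0
  disc = (31/50)² − 4·(1/5)·(-273/125) = 5329/2500 ; √disc = 73/50
  v_R = (−(31/50) + 73/50) / (2·(1/5)) = 21/10 m/s
check:
stop time T_s = (21/10)/(5/2) = 0.8400 s
reaction-phase robot travel = 2.1000·0.3000 = 0.6300 m
robot under decel: 2.1000²/(2·2.5000) = 0.8820 m
person approaches 0.8000·(0.3000+0.8400) = 0.9120 m
residual clearance needed = 0.0400+0.0200+0.0100 = 0.0700 m
sum ≈ 0.6300+0.8820+0.9120+0.0700 ≈ 2.4940 m = S ✓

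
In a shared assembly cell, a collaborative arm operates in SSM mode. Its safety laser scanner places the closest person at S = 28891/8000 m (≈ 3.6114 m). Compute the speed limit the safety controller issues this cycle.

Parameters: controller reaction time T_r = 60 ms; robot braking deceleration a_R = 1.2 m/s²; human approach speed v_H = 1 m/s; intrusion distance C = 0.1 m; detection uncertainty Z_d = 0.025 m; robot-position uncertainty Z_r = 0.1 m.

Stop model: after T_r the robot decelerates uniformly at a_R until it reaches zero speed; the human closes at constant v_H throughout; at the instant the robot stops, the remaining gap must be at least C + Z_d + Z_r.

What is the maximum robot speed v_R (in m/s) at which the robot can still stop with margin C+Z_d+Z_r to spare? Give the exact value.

v_R_max = 39/20 m/s = 1.9500 m/s

collect terms ⇒ (5/12)·v_R² + (67/75)·v_R + (-26611/8000) = 0
  disc = (67/75)² − 4·(5/12)·(-26611/8000) = 2283121/360000 ; √disc = 1511/600
  v_R = (−(67/75) + 1511/600) / (2·(5/12)) = 39/20 m/s
check:
stop time T_s = (39/20)/(6/5) = 1.6250 s
robot covers v_R·T_r = 1.9500·0.0600 = 0.1170 m before braking
robot under decel: 1.9500²/(2·1.2000) = 1.5844 m
human over T_r+T_s: 1.0000·(0.0600+1.6250) = 1.6850 m
C+Z_d+Z_r = 0.1000+0.0250+0.1000 = 0.2250 m
sum ≈ 0.1170+1.5844+1.6850+0.2250 ≈ 3.6114 m = S ✓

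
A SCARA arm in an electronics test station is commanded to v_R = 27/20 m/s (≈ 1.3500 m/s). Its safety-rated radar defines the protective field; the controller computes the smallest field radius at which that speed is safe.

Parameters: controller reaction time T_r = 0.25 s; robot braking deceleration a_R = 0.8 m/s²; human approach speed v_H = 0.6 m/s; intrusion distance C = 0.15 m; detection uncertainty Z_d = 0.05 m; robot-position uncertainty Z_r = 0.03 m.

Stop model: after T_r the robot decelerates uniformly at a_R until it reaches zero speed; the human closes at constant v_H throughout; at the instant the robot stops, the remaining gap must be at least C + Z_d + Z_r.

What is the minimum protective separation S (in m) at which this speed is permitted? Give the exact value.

S_min = 9181/3200 m = 2.8691 m

braking lasts T_s = (27/20)/(4/5) = 1.6875 s
robot covers v_R·T_r = 1.3500·0.2500 = 0.3375 m before braking
robot covers 1.3500·1.6875 − ½·0.8000·1.6875² = 1.1391 m while stopping
human over T_r+T_s: 0.6000·(0.2500+1.6875) = 1.1625 m
residual clearance needed = 0.1500+0.0500+0.0300 = 0.2300 m
S_min ≈ 0.3375+1.1391+1.1625+0.2300  ⇒  S_min = 9181/3200 m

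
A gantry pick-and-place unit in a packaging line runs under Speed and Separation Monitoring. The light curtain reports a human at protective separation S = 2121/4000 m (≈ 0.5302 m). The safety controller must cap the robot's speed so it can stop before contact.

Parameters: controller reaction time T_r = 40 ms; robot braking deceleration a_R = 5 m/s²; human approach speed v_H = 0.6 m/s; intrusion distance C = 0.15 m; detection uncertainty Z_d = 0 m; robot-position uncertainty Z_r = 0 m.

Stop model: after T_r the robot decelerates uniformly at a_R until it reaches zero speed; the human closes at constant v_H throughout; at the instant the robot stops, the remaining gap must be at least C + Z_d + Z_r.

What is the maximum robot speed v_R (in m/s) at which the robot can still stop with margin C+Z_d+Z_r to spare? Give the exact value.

quadratic (1/10)·v² + (4/25)·v + (-57/160) = 0
  disc = (4/25)² − 4·(1/10)·(-57/160) = 1681/10000 ; √disc = 41/100
  v_R = (−(4/25) + 41/100) / (2·(1/10)) = 5/4 m/s
check:
stop time T_s = (5/4)/5 = 0.2500 s
robot in T_r: 1.2500·0.0400 = 0.0500 m
robot covers 1.2500·0.2500 − ½·5.0000·0.2500² = 0.1562 m while stopping
human closes 0.6000·0.2900 = 0.1740 m
C+Z_d+Z_r = 0.1500+0.0000+0.0000 = 0.1500 m
sum ≈ 0.0500+0.1562+0.1740+0.1500 ≈ 0.5302 m = S ✓

v_R_max = 5/4 m/s = 1.2500 m/s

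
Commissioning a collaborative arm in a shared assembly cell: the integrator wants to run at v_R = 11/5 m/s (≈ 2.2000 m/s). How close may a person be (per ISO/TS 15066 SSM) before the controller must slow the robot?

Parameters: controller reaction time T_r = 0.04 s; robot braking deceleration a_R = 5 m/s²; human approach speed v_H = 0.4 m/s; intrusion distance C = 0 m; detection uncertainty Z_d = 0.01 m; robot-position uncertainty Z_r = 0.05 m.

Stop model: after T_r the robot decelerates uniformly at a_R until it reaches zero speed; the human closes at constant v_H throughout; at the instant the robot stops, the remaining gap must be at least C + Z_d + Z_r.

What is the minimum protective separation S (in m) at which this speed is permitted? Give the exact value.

stop time T_s = (11/5)/5 = 0.4400 s
robot in T_r: 2.2000·0.0400 = 0.0880 m
robot covers 2.2000·0.4400 − ½·5.0000·0.4400² = 0.4840 m while stopping
person approaches 0.4000·(0.0400+0.4400) = 0.1920 m
C+Z_d+Z_r = 0.0000+0.0100+0.0500 = 0.0600 m
S_min ≈ 0.0880+0.4840+0.1920+0.0600  ⇒  S_min = 103/125 m

S_min = 103/125 m = 0.8240 m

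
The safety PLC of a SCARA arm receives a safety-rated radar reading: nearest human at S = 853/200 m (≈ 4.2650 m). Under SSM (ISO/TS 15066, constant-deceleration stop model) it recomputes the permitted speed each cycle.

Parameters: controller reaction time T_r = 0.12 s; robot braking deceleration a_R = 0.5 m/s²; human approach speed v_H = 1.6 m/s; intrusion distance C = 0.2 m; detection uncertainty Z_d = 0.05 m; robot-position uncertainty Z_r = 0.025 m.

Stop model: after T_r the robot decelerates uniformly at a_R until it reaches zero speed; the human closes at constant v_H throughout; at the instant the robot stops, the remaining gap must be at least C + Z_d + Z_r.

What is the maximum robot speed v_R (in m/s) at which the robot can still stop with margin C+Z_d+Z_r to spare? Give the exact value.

v_R_max = 9/10 m/s = 0.9000 m/s

collect terms ⇒ (1)·v_R² + (83/25)·v_R + (-1899/500) = 0
  disc = (83/25)² − 4·(1)·(-1899/500) = 16384/625 ; √disc = 128/25
  v_R = (−(83/25) + 128/25) / (2·(1)) = 9/10 m/s
check:
braking lasts T_s = (9/10)/(1/2) = 1.8000 s
robot in T_r: 0.9000·0.1200 = 0.1080 m
braking distance = 0.9000²/(2·0.5000) = 0.8100 m
human over T_r+T_s: 1.6000·(0.1200+1.8000) = 3.0720 m
C+Z_d+Z_r = 0.2000+0.0500+0.0250 = 0.2750 m
sum ≈ 0.1080+0.8100+3.0720+0.2750 ≈ 4.2650 m = S ✓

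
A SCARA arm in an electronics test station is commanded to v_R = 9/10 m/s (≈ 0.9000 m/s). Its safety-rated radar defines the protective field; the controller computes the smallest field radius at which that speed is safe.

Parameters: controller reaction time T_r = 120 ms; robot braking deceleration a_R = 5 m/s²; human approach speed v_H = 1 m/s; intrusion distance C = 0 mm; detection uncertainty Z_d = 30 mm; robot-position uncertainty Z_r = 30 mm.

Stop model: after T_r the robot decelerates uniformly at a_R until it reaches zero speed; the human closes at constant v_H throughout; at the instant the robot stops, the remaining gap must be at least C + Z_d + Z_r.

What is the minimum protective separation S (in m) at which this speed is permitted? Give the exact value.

T_s = v_R/a_R = (9/10)/5 = 0.1800 s
robot covers v_R·T_r = 0.9000·0.1200 = 0.1080 m before braking
robot covers 0.9000·0.1800 − ½·5.0000·0.1800² = 0.0810 m while stopping
human over T_r+T_s: 1.0000·(0.1200+0.1800) = 0.3000 m
C+Z_d+Z_r = 0.0000+0.0300+0.0300 = 0.0600 m
S_min ≈ 0.1080+0.0810+0.3000+0.0600  ⇒  S_min = 549/1000 m

S_min = 549/1000 m = 0.5490 m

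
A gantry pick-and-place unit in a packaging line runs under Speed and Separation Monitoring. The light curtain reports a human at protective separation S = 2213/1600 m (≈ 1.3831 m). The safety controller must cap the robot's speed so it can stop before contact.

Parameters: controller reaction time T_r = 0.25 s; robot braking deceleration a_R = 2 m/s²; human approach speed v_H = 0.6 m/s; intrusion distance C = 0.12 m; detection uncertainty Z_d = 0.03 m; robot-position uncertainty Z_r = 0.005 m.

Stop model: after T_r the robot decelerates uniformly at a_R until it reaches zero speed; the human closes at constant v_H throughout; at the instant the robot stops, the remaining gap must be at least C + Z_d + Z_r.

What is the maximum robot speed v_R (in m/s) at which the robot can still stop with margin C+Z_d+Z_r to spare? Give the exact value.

v_R_max = 5/4 m/s = 1.2500 m/s

quadratic (1/4)·v² + (11/20)·v + (-69/64) = 0
  disc = (11/20)² − 4·(1/4)·(-69/64) = 2209/1600 ; √disc = 47/40
  v_R = (−(11/20) + 47/40) / (2·(1/4)) = 5/4 m/s
check:
stop time T_s = (5/4)/2 = 0.6250 s
robot in T_r: 1.2500·0.2500 = 0.3125 m
braking distance = 1.2500²/(2·2.0000) = 0.3906 m
person approaches 0.6000·(0.2500+0.6250) = 0.5250 m
margins: 0.1200+0.0300+0.0050 = 0.1550 m
sum ≈ 0.3125+0.3906+0.5250+0.1550 ≈ 1.3831 m = S ✓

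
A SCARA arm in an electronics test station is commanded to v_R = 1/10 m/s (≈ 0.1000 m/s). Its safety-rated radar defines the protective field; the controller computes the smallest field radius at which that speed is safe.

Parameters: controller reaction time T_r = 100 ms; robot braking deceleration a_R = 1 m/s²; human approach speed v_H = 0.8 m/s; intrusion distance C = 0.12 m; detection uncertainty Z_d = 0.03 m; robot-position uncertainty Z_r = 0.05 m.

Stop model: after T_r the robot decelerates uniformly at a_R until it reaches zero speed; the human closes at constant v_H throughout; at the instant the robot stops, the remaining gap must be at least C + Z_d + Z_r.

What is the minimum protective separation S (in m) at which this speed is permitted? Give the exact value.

braking lasts T_s = (1/10)/1 = 0.1000 s
robot in T_r: 0.1000·0.1000 = 0.0100 m
robot under decel: 0.1000²/(2·1.0000) = 0.0050 m
person approaches 0.8000·(0.1000+0.1000) = 0.1600 m
margins: 0.1200+0.0300+0.0500 = 0.2000 m
S_min ≈ 0.0100+0.0050+0.1600+0.2000  ⇒  S_min = 3/8 m

S_min = 3/8 m = 0.3750 m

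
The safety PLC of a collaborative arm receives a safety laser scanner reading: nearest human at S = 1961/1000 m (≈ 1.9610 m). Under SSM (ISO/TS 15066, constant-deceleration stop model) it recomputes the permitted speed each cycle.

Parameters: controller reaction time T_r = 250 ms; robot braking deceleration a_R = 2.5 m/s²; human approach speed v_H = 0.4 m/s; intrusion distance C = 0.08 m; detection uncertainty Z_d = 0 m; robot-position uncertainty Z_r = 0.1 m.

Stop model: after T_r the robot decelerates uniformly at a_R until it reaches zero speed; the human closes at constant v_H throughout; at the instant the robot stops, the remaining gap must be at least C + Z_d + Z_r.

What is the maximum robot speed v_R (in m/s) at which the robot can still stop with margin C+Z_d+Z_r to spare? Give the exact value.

v_R_max = 41/20 m/s = 2.0500 m/s

collect terms ⇒ (1/5)·v_R² + (41/100)·v_R + (-1681/1000) = 0
  disc = (41/100)² − 4·(1/5)·(-1681/1000) = 15129/10000 ; √disc = 123/100
  v_R = (−(41/100) + 123/100) / (2·(1/5)) = 41/20 m/s
check:
T_s = v_R/a_R = (41/20)/(5/2) = 0.8200 s
robot in T_r: 2.0500·0.2500 = 0.5125 m
robot covers 2.0500·0.8200 − ½·2.5000·0.8200² = 0.8405 m while stopping
human closes 0.4000·1.0700 = 0.4280 m
C+Z_d+Z_r = 0.0800+0.0000+0.1000 = 0.1800 m
sum ≈ 0.5125+0.8405+0.4280+0.1800 ≈ 1.9610 m = S ✓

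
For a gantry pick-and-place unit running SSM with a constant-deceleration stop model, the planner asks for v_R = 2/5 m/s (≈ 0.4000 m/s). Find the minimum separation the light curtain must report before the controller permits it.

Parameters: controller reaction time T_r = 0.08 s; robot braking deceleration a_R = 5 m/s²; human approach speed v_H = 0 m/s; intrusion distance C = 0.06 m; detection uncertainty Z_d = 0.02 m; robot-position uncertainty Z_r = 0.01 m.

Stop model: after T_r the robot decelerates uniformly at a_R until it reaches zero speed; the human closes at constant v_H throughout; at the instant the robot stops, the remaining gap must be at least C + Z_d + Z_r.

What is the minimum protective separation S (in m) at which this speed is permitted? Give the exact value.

stop time T_s = (2/5)/5 = 0.0800 s
robot covers v_R·T_r = 0.4000·0.0800 = 0.0320 m before braking
robot under decel: 0.4000²/(2·5.0000) = 0.0160 m
human over T_r+T_s: 0.0000·(0.0800+0.0800) = 0.0000 m
residual clearance needed = 0.0600+0.0200+0.0100 = 0.0900 m
S_min ≈ 0.0320+0.0160+0.0000+0.0900  ⇒  S_min = 69/500 m

S_min = 69/500 m = 0.1380 m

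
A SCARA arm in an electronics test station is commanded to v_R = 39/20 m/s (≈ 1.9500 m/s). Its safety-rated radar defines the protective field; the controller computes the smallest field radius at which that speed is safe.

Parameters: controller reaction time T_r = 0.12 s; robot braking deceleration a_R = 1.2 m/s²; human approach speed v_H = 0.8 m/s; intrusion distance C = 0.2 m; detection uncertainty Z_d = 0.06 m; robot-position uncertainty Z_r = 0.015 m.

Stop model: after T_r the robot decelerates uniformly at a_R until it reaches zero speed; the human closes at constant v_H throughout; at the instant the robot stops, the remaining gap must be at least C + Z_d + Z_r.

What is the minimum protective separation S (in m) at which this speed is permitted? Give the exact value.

S_min = 5583/1600 m = 3.4894 m

T_s = v_R/a_R = (39/20)/(6/5) = 1.6250 s
reaction-phase robot travel = 1.9500·0.1200 = 0.2340 m
robot under decel: 1.9500²/(2·1.2000) = 1.5844 m
human over T_r+T_s: 0.8000·(0.1200+1.6250) = 1.3960 m
residual clearance needed = 0.2000+0.0600+0.0150 = 0.2750 m
S_min ≈ 0.2340+1.5844+1.3960+0.2750  ⇒  S_min = 5583/1600 m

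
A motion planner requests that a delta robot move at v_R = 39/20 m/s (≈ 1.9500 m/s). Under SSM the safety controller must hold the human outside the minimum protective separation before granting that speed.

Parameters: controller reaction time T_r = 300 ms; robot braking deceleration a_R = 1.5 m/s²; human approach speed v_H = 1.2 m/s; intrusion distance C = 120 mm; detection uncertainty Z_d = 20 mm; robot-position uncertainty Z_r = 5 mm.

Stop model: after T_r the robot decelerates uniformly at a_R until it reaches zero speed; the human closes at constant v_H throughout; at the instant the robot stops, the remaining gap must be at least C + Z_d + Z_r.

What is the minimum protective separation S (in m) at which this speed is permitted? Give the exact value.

S_min = 1567/400 m = 3.9175 m

stop time T_s = (39/20)/(3/2) = 1.3000 s
reaction-phase robot travel = 1.9500·0.3000 = 0.5850 m
robot under decel: 1.9500²/(2·1.5000) = 1.2675 m
person approaches 1.2000·(0.3000+1.3000) = 1.9200 m
residual clearance needed = 0.1200+0.0200+0.0050 = 0.1450 m
S_min ≈ 0.5850+1.2675+1.9200+0.1450  ⇒  S_min = 1567/400 m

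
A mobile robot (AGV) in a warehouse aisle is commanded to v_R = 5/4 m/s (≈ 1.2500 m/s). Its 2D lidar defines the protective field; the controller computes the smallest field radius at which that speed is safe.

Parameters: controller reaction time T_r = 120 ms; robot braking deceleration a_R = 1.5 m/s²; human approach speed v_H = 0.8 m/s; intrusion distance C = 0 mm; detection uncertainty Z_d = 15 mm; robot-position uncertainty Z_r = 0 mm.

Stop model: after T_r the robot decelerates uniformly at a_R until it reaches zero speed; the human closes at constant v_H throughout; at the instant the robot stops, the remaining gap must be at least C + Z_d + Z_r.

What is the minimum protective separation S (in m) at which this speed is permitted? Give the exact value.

S_min = 2897/2000 m = 1.4485 m

stop time T_s = (5/4)/(3/2) = 0.8333 s
reaction-phase robot travel = 1.2500·0.1200 = 0.1500 m
braking distance = 1.2500²/(2·1.5000) = 0.5208 m
human over T_r+T_s: 0.8000·(0.1200+0.8333) = 0.7627 m
margins: 0.0000+0.0150+0.0000 = 0.0150 m
S_min ≈ 0.1500+0.5208+0.7627+0.0150  ⇒  S_min = 2897/2000 m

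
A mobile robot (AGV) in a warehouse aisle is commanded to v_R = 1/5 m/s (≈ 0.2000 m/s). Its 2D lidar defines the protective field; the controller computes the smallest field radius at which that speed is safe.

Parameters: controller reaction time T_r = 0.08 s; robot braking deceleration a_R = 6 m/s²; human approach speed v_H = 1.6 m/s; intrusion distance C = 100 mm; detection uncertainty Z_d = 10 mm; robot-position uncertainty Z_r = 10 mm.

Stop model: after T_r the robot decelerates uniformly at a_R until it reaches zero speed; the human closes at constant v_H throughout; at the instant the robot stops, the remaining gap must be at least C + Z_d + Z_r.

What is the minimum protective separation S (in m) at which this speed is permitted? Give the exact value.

T_s = v_R/a_R = (1/5)/6 = 0.0333 s
robot in T_r: 0.2000·0.0800 = 0.0160 m
robot under decel: 0.2000²/(2·6.0000) = 0.0033 m
person approaches 1.6000·(0.0800+0.0333) = 0.1813 m
margins: 0.1000+0.0100+0.0100 = 0.1200 m
S_min ≈ 0.0160+0.0033+0.1813+0.1200  ⇒  S_min = 481/1500 m

S_min = 481/1500 m = 0.3207 m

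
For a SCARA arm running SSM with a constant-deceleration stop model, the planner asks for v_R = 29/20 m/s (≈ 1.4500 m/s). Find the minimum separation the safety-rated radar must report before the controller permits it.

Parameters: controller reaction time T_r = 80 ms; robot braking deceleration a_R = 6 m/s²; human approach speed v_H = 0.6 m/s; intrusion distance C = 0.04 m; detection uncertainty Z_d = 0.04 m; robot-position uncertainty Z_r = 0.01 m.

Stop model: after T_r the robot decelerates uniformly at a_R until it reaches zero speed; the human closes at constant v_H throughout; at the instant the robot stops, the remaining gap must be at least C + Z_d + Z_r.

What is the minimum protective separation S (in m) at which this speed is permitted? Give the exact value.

S_min = 13781/24000 m = 0.5742 m

stop time T_s = (29/20)/6 = 0.2417 s
reaction-phase robot travel = 1.4500·0.0800 = 0.1160 m
braking distance = 1.4500²/(2·6.0000) = 0.1752 m
person approaches 0.6000·(0.0800+0.2417) = 0.1930 m
margins: 0.0400+0.0400+0.0100 = 0.0900 m
S_min ≈ 0.1160+0.1752+0.1930+0.0900  ⇒  S_min = 13781/24000 m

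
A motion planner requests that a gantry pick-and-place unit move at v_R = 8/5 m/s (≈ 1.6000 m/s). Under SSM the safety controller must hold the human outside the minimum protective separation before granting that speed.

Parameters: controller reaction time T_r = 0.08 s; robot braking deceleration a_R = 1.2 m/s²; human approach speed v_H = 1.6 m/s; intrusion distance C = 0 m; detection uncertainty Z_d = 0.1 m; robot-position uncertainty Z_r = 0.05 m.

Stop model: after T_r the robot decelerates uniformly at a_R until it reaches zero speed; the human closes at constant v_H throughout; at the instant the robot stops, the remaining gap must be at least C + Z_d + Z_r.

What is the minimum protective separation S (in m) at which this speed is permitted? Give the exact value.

stop time T_s = (8/5)/(6/5) = 1.3333 s
robot covers v_R·T_r = 1.6000·0.0800 = 0.1280 m before braking
braking distance = 1.6000²/(2·1.2000) = 1.0667 m
human closes 1.6000·1.4133 = 2.2613 m
residual clearance needed = 0.0000+0.1000+0.0500 = 0.1500 m
S_min ≈ 0.1280+1.0667+2.2613+0.1500  ⇒  S_min = 1803/500 m

S_min = 1803/500 m = 3.6060 m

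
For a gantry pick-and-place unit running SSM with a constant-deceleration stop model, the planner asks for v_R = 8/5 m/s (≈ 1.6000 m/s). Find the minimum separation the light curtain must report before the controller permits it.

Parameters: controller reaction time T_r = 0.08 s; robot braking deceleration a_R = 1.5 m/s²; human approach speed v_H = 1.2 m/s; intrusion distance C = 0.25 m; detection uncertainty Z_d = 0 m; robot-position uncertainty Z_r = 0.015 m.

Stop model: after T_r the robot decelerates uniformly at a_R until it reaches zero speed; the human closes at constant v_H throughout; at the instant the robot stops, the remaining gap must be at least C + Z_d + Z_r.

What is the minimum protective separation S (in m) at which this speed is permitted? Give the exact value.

S_min = 7867/3000 m = 2.6223 m

stop time T_s = (8/5)/(3/2) = 1.0667 s
robot covers v_R·T_r = 1.6000·0.0800 = 0.1280 m before braking
robot under decel: 1.6000²/(2·1.5000) = 0.8533 m
person approaches 1.2000·(0.0800+1.0667) = 1.3760 m
C+Z_d+Z_r = 0.2500+0.0000+0.0150 = 0.2650 m
S_min ≈ 0.1280+0.8533+1.3760+0.2650  ⇒  S_min = 7867/3000 m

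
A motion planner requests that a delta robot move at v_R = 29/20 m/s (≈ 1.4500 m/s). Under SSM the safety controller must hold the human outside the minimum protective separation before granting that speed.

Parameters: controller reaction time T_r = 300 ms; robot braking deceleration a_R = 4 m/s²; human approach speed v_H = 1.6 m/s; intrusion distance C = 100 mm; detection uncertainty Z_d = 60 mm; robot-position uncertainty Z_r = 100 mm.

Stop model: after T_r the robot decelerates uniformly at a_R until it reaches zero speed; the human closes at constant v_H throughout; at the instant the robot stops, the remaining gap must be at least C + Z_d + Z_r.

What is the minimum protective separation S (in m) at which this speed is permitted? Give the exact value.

S_min = 6457/3200 m = 2.0178 m

stop time T_s = (29/20)/4 = 0.3625 s
reaction-phase robot travel = 1.4500·0.3000 = 0.4350 m
braking distance = 1.4500²/(2·4.0000) = 0.2628 m
person approaches 1.6000·(0.3000+0.3625) = 1.0600 m
margins: 0.1000+0.0600+0.1000 = 0.2600 m
S_min ≈ 0.4350+0.2628+1.0600+0.2600  ⇒  S_min = 6457/3200 m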